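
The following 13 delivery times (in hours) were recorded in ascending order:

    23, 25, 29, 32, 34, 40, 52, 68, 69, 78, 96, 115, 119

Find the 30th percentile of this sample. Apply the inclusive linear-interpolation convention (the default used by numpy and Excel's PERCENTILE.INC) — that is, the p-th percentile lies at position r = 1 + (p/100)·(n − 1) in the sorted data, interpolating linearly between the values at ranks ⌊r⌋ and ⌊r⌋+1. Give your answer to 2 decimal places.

n = 13.
r = 1 + (30/100)·(13 − 1) = 1 + 3.6 = 4.6.
Rank 4 is 32 and rank 5 is 34.
Interpolate: 32 + 0.6·(34 − 32) = 32 + 0.6·2 = 33.2.

33.20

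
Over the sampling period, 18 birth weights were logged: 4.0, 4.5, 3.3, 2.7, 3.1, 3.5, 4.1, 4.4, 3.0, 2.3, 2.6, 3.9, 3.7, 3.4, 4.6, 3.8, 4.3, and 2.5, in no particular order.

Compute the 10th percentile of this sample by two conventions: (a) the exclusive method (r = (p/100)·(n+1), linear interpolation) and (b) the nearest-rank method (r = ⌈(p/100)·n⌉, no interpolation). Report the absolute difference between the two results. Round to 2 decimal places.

0.02

Sorted: 2.3, 2.5, 2.6, 2.7, 3.0, 3.1, 3.3, 3.4, 3.5, 3.7, 3.8, 3.9, 4.0, 4.1, 4.3, 4.4, 4.5, 4.6.
n = 18.
(a) r = 1.9; between ranks 1 (2.3) and 2 (2.5): 2.48.
(b) the nearest-rank method: rank 2 → 2.5.
|2.48 − 2.5| = 0.02.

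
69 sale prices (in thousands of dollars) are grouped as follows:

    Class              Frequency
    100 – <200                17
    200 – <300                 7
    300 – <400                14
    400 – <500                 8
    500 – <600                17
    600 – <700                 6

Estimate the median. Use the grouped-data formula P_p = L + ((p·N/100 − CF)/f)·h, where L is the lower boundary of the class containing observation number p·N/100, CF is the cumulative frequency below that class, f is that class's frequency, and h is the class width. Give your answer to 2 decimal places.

375.00

N = 69; target position k = 50/100 · 69 = 34.5.
Cumulative frequencies: 17, 24, 38, 46, 63, 69.
Observation 34.5 falls in the class 300 – <400.
L = 300, CF = 24, f = 14, h = 100.
P50 = 300 + ((34.5 − 24)/14)·100 = 300 + 75 = 375.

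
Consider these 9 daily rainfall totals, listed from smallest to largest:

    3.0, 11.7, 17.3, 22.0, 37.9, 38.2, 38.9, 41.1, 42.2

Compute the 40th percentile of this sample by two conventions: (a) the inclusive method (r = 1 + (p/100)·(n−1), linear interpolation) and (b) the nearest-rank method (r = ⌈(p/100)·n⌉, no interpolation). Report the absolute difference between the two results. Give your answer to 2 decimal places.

3.18

n = 9.
(a) r = 4.2; between ranks 4 (22.0) and 5 (37.9): 25.18.
(b) the nearest-rank method: rank 4 → 22.
|25.18 − 22| = 3.18.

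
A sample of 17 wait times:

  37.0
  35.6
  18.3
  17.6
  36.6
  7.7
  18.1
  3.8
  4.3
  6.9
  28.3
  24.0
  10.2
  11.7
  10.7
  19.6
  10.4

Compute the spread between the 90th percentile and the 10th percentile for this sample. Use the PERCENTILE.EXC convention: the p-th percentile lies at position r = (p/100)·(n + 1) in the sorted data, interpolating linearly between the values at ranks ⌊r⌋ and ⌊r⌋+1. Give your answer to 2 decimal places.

32.48

Sorted: 3.8, 4.3, 6.9, 7.7, 10.2, 10.4, 10.7, 11.7, 17.6, 18.1, 18.3, 19.6, 24.0, 28.3, 35.6, 36.6, 37.0.
n = 17.
P10: r = 1.8; ranks 1–2 are 3.8, 4.3; interpolating gives 4.2.
P90: r = 16.2; ranks 16–17 are 36.6, 37.0; interpolating gives 36.68.
Difference: 36.68 − 4.2 = 32.48.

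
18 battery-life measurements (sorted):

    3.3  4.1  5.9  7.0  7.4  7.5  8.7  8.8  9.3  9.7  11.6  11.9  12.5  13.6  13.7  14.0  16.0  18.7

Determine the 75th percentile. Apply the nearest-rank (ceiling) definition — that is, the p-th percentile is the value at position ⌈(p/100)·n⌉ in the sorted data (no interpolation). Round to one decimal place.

13.6

n = 18.
Position = ⌈75/100 · 18⌉ = ⌈13.5⌉ = 14.
The value at rank 14 is 13.6.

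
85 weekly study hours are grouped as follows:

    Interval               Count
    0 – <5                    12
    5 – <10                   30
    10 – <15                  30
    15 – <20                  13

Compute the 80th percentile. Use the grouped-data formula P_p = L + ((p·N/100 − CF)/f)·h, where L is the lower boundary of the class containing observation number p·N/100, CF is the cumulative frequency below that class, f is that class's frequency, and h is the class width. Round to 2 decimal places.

N = 85; target position k = 80/100 · 85 = 68.
Cumulative frequencies: 12, 42, 72, 85.
Observation 68 falls in the class 10 – <15.
L = 10, CF = 42, f = 30, h = 5.
P80 = 10 + ((68 − 42)/30)·5 = 10 + 4.33333 = 14.3333.

14.33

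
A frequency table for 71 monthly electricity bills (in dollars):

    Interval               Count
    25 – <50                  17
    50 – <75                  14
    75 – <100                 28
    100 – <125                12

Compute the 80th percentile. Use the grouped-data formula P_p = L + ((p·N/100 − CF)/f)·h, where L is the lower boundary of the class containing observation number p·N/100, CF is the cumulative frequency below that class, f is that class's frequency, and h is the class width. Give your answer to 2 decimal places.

N = 71; target position k = 80/100 · 71 = 56.8.
Cumulative frequencies: 17, 31, 59, 71.
Observation 56.8 falls in the class 75 – <100.
L = 75, CF = 31, f = 28, h = 25.
P80 = 75 + ((56.8 − 31)/28)·25 = 75 + 23.0357 = 98.0357.

98.04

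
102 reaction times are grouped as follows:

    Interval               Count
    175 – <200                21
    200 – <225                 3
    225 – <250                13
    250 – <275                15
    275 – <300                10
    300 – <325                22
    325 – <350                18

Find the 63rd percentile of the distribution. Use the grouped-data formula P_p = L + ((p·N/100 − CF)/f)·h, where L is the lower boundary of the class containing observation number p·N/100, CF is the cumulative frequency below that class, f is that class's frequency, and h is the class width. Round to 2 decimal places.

302.57

N = 102; target position k = 63/100 · 102 = 64.26.
Cumulative frequencies: 21, 24, 37, 52, 62, 84, 102.
Observation 64.26 falls in the class 300 – <325.
L = 300, CF = 62, f = 22, h = 25.
P63 = 300 + ((64.26 − 62)/22)·25 = 300 + 2.56818 = 302.568.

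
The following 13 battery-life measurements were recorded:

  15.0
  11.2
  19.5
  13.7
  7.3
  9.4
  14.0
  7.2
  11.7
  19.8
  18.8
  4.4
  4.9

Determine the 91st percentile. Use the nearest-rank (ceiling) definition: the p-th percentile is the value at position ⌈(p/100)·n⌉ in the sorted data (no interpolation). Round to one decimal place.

Sorted: 4.4, 4.9, 7.2, 7.3, 9.4, 11.2, 11.7, 13.7, 14.0, 15.0, 18.8, 19.5, 19.8.
n = 13.
Position = ⌈91/100 · 13⌉ = ⌈11.83⌉ = 12.
The value at rank 12 is 19.5.

19.5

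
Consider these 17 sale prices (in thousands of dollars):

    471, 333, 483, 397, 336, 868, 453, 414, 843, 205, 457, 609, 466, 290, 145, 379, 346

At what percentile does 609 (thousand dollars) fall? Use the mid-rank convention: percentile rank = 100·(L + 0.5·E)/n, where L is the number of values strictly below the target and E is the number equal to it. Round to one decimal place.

Sorted: 145, 205, 290, 333, 336, 346, 379, 397, 414, 453, 457, 466, 471, 483, 609, 843, 868.
Count below 609: L = 14; count equal: E = 1; n = 17.
Percentile rank = 100·(14 + 0.5·1)/17 = 100·14.5/17 = 85.29.

85.3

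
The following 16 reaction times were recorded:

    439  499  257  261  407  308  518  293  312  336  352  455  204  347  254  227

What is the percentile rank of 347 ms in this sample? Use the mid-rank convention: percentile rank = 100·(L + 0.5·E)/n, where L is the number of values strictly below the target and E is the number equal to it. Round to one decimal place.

59.4

Sorted: 204, 227, 254, 257, 261, 293, 308, 312, 336, 347, 352, 407, 439, 455, 499, 518.
Count below 347: L = 9; count equal: E = 1; n = 16.
Percentile rank = 100·(9 + 0.5·1)/16 = 100·9.5/16 = 59.38.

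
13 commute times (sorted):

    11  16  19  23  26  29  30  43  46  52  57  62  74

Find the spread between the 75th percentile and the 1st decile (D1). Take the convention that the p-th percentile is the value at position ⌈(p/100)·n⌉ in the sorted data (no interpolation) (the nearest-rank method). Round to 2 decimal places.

36.00

n = 13.
P10: rank ⌈10/100·13⌉ = 2 → 16.
P75: rank ⌈75/100·13⌉ = 10 → 52.
Difference: 52 − 16 = 36.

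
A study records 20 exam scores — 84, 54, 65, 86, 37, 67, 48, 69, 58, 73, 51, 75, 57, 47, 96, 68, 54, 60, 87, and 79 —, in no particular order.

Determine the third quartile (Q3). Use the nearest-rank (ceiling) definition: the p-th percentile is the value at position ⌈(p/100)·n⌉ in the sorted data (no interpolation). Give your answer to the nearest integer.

75

Sorted: 37, 47, 48, 51, 54, 54, 57, 58, 60, 65, 67, 68, 69, 73, 75, 79, 84, 86, 87, 96.
n = 20.
Position = ⌈75/100 · 20⌉ = ⌈15⌉ = 15.
The value at rank 15 is 75.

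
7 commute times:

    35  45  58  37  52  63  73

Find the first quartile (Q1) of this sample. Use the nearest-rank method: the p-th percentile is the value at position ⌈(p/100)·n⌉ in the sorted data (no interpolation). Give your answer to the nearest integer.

Sorted: 35, 37, 45, 52, 58, 63, 73.
n = 7.
Position = ⌈25/100 · 7⌉ = ⌈1.75⌉ = 2.
The value at rank 2 is 37.

37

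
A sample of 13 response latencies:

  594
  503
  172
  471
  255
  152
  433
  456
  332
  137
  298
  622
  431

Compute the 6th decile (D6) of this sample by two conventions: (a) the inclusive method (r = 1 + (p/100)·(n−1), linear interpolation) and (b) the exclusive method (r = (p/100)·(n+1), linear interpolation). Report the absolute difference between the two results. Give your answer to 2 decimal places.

4.60

Sorted: 137, 152, 172, 255, 298, 332, 431, 433, 456, 471, 503, 594, 622.
n = 13.
(a) r = 8.2; between ranks 8 (433) and 9 (456): 437.6.
(b) r = 8.4; between ranks 8 (433) and 9 (456): 442.2.
|437.6 − 442.2| = 4.6.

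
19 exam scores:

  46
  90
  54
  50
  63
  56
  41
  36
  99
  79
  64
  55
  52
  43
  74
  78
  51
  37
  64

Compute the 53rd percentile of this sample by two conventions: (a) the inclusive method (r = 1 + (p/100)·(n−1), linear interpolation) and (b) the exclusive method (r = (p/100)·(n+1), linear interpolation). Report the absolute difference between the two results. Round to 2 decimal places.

0.06

Sorted: 36, 37, 41, 43, 46, 50, 51, 52, 54, 55, 56, 63, 64, 64, 74, 78, 79, 90, 99.
n = 19.
(a) r = 10.54; between ranks 10 (55) and 11 (56): 55.54.
(b) r = 10.6; between ranks 10 (55) and 11 (56): 55.6.
|55.54 − 55.6| = 0.06.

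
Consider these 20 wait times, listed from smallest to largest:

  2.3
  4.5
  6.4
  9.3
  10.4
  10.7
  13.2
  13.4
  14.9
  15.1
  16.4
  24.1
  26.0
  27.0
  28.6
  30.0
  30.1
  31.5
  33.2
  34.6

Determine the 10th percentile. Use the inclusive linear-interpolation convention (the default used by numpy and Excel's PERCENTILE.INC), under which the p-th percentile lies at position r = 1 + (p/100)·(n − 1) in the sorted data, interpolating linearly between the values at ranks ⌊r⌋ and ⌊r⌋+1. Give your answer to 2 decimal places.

6.21

n = 20.
r = 1 + (10/100)·(20 − 1) = 1 + 1.9 = 2.9.
Rank 2 is 4.5 and rank 3 is 6.4.
Interpolate: 4.5 + 0.9·(6.4 − 4.5) = 4.5 + 0.9·1.9 = 6.21.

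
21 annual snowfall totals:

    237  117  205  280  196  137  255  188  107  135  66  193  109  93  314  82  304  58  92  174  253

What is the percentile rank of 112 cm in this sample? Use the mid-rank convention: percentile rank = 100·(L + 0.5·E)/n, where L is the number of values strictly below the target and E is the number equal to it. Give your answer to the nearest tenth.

33.3

Sorted: 58, 66, 82, 92, 93, 107, 109, 117, 135, 137, 174, 188, 193, 196, 205, 237, 253, 255, 280, 304, 314.
Count below 112: L = 7; count equal: E = 0; n = 21.
Percentile rank = 100·(7 + 0.5·0)/21 = 100·7/21 = 33.33.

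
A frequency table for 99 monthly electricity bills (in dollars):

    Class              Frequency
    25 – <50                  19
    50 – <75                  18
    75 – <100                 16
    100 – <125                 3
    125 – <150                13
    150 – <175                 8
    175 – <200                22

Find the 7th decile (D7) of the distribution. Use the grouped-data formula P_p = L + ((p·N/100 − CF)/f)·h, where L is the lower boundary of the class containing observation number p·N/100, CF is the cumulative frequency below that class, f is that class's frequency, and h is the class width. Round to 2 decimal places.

150.94

N = 99; target position k = 70/100 · 99 = 69.3.
Cumulative frequencies: 19, 37, 53, 56, 69, 77, 99.
Observation 69.3 falls in the class 150 – <175.
L = 150, CF = 69, f = 8, h = 25.
P70 = 150 + ((69.3 − 69)/8)·25 = 150 + 0.9375 = 150.938.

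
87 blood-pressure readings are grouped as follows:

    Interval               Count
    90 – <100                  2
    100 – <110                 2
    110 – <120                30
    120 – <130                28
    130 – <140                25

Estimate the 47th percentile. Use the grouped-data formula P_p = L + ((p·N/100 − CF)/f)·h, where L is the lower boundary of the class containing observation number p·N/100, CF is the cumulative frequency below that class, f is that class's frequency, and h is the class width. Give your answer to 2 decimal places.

N = 87; target position k = 47/100 · 87 = 40.89.
Cumulative frequencies: 2, 4, 34, 62, 87.
Observation 40.89 falls in the class 120 – <130.
L = 120, CF = 34, f = 28, h = 10.
P47 = 120 + ((40.89 − 34)/28)·10 = 120 + 2.46071 = 122.461.

122.46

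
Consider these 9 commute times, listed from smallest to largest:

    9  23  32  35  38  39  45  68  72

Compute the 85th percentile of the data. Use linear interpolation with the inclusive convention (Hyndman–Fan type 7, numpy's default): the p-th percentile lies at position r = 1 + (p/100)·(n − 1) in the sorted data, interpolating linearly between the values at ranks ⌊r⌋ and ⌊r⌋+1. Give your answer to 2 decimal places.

63.40

n = 9.
r = 1 + (85/100)·(9 − 1) = 1 + 6.8 = 7.8.
Rank 7 is 45 and rank 8 is 68.
Interpolate: 45 + 0.8·(68 − 45) = 45 + 0.8·23 = 63.4.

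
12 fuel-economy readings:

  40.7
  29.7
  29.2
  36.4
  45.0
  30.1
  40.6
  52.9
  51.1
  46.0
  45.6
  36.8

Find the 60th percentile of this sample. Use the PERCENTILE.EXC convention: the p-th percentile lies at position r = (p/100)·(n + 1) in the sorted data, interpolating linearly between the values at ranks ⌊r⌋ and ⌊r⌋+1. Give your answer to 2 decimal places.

Sorted: 29.2, 29.7, 30.1, 36.4, 36.8, 40.6, 40.7, 45.0, 45.6, 46.0, 51.1, 52.9.
n = 12.
r = (60/100)·(12 + 1) = 7.8.
Rank 7 is 40.7 and rank 8 is 45.0.
Interpolate: 40.7 + 0.8·(45.0 − 40.7) = 40.7 + 0.8·4.3 = 44.14.

44.14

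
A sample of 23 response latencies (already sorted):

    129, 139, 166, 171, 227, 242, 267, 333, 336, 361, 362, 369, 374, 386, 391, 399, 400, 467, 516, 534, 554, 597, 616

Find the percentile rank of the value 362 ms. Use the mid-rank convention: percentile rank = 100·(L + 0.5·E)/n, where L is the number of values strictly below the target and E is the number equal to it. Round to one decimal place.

45.7

Count below 362: L = 10; count equal: E = 1; n = 23.
Percentile rank = 100·(10 + 0.5·1)/23 = 100·10.5/23 = 45.65.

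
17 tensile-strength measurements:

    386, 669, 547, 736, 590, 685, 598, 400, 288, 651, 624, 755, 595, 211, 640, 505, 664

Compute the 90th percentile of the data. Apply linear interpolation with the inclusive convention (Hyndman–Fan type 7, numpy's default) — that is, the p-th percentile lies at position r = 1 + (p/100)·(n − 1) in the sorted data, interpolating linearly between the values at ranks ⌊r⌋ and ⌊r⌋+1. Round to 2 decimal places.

Sorted: 211, 288, 386, 400, 505, 547, 590, 595, 598, 624, 640, 651, 664, 669, 685, 736, 755.
n = 17.
r = 1 + (90/100)·(17 − 1) = 1 + 14.4 = 15.4.
Rank 15 is 685 and rank 16 is 736.
Interpolate: 685 + 0.4·(736 − 685) = 685 + 0.4·51 = 705.4.

705.40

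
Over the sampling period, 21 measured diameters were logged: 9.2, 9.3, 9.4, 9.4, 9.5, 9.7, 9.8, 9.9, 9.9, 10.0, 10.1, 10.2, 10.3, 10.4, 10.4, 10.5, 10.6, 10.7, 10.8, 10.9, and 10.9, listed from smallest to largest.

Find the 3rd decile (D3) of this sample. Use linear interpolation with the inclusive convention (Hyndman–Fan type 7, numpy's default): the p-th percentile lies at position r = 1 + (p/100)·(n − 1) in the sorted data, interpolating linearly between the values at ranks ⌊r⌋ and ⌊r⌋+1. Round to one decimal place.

9.8

n = 21.
r = 1 + (30/100)·(21 − 1) = 1 + 6 = 7.
r is an integer, so P30 is the value at rank 7: 9.8.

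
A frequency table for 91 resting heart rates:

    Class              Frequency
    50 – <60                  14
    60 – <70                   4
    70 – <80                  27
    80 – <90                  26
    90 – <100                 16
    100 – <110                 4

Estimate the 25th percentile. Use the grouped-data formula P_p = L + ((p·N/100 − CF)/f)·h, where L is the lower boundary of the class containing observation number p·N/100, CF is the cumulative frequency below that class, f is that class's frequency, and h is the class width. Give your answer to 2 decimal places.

N = 91; target position k = 25/100 · 91 = 22.75.
Cumulative frequencies: 14, 18, 45, 71, 87, 91.
Observation 22.75 falls in the class 70 – <80.
L = 70, CF = 18, f = 27, h = 10.
P25 = 70 + ((22.75 − 18)/27)·10 = 70 + 1.75926 = 71.7593.

71.76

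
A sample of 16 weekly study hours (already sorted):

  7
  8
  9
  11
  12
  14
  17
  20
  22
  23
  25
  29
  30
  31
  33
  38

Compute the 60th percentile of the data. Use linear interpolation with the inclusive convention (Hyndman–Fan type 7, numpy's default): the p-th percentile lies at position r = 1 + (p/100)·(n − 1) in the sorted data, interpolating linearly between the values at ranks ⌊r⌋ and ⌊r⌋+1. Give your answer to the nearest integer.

n = 16.
r = 1 + (60/100)·(16 − 1) = 1 + 9 = 10.
r is an integer, so P60 is the value at rank 10: 23.

23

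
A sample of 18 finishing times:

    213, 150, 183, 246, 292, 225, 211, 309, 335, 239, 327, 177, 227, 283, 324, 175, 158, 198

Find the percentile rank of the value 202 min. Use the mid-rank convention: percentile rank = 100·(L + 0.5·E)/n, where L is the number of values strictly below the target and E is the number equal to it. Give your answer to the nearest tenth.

Sorted: 150, 158, 175, 177, 183, 198, 211, 213, 225, 227, 239, 246, 283, 292, 309, 324, 327, 335.
Count below 202: L = 6; count equal: E = 0; n = 18.
Percentile rank = 100·(6 + 0.5·0)/18 = 100·6/18 = 33.33.

33.3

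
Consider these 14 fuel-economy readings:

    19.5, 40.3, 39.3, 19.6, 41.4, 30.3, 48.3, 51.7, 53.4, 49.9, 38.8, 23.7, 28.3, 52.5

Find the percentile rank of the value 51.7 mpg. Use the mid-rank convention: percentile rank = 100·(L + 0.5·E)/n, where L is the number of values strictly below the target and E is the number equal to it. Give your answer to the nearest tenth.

82.1

Sorted: 19.5, 19.6, 23.7, 28.3, 30.3, 38.8, 39.3, 40.3, 41.4, 48.3, 49.9, 51.7, 52.5, 53.4.
Count below 51.7: L = 11; count equal: E = 1; n = 14.
Percentile rank = 100·(11 + 0.5·1)/14 = 100·11.5/14 = 82.14.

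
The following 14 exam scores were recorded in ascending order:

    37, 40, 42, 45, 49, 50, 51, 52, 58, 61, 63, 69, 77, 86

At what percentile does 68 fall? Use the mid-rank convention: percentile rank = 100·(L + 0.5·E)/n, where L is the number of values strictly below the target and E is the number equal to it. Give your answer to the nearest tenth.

78.6

Count below 68: L = 11; count equal: E = 0; n = 14.
Percentile rank = 100·(11 + 0.5·0)/14 = 100·11/14 = 78.57.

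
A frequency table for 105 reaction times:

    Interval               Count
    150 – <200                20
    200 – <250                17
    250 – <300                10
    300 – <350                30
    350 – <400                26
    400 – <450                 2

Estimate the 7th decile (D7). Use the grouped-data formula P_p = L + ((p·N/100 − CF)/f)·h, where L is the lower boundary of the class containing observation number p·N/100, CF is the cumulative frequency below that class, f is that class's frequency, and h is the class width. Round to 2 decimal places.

344.17

N = 105; target position k = 70/100 · 105 = 73.5.
Cumulative frequencies: 20, 37, 47, 77, 103, 105.
Observation 73.5 falls in the class 300 – <350.
L = 300, CF = 47, f = 30, h = 50.
P70 = 300 + ((73.5 − 47)/30)·50 = 300 + 44.1667 = 344.167.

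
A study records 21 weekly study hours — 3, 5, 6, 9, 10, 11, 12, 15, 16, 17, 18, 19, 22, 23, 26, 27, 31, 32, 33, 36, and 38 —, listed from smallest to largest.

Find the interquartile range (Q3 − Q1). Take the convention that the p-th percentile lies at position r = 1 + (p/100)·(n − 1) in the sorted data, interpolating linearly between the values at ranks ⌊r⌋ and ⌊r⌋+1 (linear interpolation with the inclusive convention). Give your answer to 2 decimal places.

16.00

n = 21.
P25: r = 6 (integer) → 11.
P75: r = 16 (integer) → 27.
Difference: 27 − 11 = 16.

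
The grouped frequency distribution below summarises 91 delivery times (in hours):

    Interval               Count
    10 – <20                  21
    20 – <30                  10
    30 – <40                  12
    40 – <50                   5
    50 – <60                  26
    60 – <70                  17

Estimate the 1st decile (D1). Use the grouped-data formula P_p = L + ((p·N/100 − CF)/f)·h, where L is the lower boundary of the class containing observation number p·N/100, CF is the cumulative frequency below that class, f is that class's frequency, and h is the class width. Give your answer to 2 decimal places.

N = 91; target position k = 10/100 · 91 = 9.1.
Cumulative frequencies: 21, 31, 43, 48, 74, 91.
Observation 9.1 falls in the class 10 – <20.
L = 10, CF = 0, f = 21, h = 10.
P10 = 10 + ((9.1 − 0)/21)·10 = 10 + 4.33333 = 14.3333.

14.33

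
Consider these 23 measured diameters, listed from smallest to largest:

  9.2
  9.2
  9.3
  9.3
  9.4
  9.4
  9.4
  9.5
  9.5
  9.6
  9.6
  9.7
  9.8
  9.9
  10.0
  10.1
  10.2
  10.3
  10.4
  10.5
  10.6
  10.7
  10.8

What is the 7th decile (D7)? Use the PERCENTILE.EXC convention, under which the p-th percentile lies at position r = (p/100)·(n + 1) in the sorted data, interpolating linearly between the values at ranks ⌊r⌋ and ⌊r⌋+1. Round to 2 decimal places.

10.18

n = 23.
r = (70/100)·(23 + 1) = 16.8.
Rank 16 is 10.1 and rank 17 is 10.2.
Interpolate: 10.1 + 0.8·(10.2 − 10.1) = 10.1 + 0.8·0.1 = 10.18.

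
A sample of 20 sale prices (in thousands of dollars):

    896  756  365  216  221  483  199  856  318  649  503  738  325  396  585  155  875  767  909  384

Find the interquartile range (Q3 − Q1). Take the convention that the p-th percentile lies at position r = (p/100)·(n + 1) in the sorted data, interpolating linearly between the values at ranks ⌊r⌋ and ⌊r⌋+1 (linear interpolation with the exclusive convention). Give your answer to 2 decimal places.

444.50

Sorted: 155, 199, 216, 221, 318, 325, 365, 384, 396, 483, 503, 585, 649, 738, 756, 767, 856, 875, 896, 909.
n = 20.
P25: r = 5.25; ranks 5–6 are 318, 325; interpolating gives 319.75.
P75: r = 15.75; ranks 15–16 are 756, 767; interpolating gives 764.25.
Difference: 764.25 − 319.75 = 444.5.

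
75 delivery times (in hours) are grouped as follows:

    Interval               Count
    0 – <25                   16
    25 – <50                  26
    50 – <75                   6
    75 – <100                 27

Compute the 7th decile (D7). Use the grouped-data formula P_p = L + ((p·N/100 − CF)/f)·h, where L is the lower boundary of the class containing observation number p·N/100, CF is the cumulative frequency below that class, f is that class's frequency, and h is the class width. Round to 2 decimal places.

N = 75; target position k = 70/100 · 75 = 52.5.
Cumulative frequencies: 16, 42, 48, 75.
Observation 52.5 falls in the class 75 – <100.
L = 75, CF = 48, f = 27, h = 25.
P70 = 75 + ((52.5 − 48)/27)·25 = 75 + 4.16667 = 79.1667.

79.17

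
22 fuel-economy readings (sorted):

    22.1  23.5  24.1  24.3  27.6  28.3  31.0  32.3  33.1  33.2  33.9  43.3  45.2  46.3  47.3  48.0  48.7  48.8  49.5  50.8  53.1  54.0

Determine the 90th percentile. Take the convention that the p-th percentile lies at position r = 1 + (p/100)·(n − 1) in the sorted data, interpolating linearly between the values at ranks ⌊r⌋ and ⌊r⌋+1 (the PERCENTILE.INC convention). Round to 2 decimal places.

50.67

n = 22.
r = 1 + (90/100)·(22 − 1) = 1 + 18.9 = 19.9.
Rank 19 is 49.5 and rank 20 is 50.8.
Interpolate: 49.5 + 0.9·(50.8 − 49.5) = 49.5 + 0.9·1.3 = 50.67.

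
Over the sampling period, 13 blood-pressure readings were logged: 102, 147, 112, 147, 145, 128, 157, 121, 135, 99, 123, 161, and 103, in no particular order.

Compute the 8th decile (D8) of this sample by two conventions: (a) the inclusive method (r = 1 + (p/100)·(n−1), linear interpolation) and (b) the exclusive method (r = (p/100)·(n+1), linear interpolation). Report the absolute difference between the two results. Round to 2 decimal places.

Sorted: 99, 102, 103, 112, 121, 123, 128, 135, 145, 147, 147, 157, 161.
n = 13.
(a) r = 10.6; between ranks 10 (147) and 11 (147): 147.
(b) r = 11.2; between ranks 11 (147) and 12 (157): 149.
|147 − 149| = 2.

2.00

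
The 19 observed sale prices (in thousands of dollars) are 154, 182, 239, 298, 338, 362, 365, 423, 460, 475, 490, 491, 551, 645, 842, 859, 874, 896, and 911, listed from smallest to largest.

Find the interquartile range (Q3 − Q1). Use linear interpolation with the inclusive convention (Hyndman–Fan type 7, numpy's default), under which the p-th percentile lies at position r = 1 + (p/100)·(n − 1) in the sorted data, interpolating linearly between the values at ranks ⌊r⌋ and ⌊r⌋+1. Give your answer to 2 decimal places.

393.50

n = 19.
P25: r = 5.5; ranks 5–6 are 338, 362; interpolating gives 350.
P75: r = 14.5; ranks 14–15 are 645, 842; interpolating gives 743.5.
Difference: 743.5 − 350 = 393.5.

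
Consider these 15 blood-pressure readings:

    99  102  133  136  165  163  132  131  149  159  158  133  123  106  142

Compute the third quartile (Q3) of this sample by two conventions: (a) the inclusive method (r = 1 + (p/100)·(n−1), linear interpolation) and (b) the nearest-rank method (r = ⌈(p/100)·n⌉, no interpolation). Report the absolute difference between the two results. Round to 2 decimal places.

4.50

Sorted: 99, 102, 106, 123, 131, 132, 133, 133, 136, 142, 149, 158, 159, 163, 165.
n = 15.
(a) r = 11.5; between ranks 11 (149) and 12 (158): 153.5.
(b) the nearest-rank method: rank 12 → 158.
|153.5 − 158| = 4.5.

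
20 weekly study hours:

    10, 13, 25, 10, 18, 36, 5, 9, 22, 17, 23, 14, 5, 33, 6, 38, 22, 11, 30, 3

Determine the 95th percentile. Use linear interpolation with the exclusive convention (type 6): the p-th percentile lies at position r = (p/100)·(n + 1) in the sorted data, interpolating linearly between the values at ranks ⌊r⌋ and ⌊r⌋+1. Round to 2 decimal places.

Sorted: 3, 5, 5, 6, 9, 10, 10, 11, 13, 14, 17, 18, 22, 22, 23, 25, 30, 33, 36, 38.
n = 20.
r = (95/100)·(20 + 1) = 19.95.
Rank 19 is 36 and rank 20 is 38.
Interpolate: 36 + 0.95·(38 − 36) = 36 + 0.95·2 = 37.9.

37.90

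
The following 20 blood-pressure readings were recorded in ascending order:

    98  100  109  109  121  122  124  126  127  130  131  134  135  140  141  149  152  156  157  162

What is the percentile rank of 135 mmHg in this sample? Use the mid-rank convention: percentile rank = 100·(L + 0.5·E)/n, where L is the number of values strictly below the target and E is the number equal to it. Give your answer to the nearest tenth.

Count below 135: L = 12; count equal: E = 1; n = 20.
Percentile rank = 100·(12 + 0.5·1)/20 = 100·12.5/20 = 62.5.

62.5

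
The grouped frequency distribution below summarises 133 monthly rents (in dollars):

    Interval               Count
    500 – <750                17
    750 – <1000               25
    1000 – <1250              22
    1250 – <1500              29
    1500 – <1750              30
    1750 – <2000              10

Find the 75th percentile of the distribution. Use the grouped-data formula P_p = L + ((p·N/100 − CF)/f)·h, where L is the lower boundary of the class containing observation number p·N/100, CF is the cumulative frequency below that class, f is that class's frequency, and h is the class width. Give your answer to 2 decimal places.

N = 133; target position k = 75/100 · 133 = 99.75.
Cumulative frequencies: 17, 42, 64, 93, 123, 133.
Observation 99.75 falls in the class 1500 – <1750.
L = 1500, CF = 93, f = 30, h = 250.
P75 = 1500 + ((99.75 − 93)/30)·250 = 1500 + 56.25 = 1556.25.

1556.25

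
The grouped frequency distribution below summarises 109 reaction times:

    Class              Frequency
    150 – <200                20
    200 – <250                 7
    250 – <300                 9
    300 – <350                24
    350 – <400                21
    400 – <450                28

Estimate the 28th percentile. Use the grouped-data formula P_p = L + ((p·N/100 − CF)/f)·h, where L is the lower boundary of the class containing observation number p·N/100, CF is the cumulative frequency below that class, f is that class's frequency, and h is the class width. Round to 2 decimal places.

269.56

N = 109; target position k = 28/100 · 109 = 30.52.
Cumulative frequencies: 20, 27, 36, 60, 81, 109.
Observation 30.52 falls in the class 250 – <300.
L = 250, CF = 27, f = 9, h = 50.
P28 = 250 + ((30.52 − 27)/9)·50 = 250 + 19.5556 = 269.556.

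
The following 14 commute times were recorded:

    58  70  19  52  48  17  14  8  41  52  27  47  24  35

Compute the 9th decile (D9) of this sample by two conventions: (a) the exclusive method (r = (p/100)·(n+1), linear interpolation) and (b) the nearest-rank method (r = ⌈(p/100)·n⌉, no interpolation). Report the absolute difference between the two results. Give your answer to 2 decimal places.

Sorted: 8, 14, 17, 19, 24, 27, 35, 41, 47, 48, 52, 52, 58, 70.
n = 14.
(a) r = 13.5; between ranks 13 (58) and 14 (70): 64.
(b) the nearest-rank method: rank 13 → 58.
|64 − 58| = 6.

6.00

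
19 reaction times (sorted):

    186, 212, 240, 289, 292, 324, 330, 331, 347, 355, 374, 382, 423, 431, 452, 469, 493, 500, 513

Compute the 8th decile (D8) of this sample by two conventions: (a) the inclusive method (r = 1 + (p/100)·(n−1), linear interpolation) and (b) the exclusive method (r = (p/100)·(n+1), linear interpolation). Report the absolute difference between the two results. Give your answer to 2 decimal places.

n = 19.
(a) r = 15.4; between ranks 15 (452) and 16 (469): 458.8.
(b) r = 16 → value at rank 16 = 469.
|458.8 − 469| = 10.2.

10.20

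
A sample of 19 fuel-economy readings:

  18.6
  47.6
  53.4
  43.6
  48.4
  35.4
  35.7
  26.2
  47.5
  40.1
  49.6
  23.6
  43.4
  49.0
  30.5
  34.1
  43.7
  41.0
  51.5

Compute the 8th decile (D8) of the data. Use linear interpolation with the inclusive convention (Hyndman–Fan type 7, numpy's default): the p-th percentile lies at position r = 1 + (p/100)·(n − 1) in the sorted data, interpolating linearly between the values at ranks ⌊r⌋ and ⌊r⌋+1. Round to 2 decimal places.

Sorted: 18.6, 23.6, 26.2, 30.5, 34.1, 35.4, 35.7, 40.1, 41.0, 43.4, 43.6, 43.7, 47.5, 47.6, 48.4, 49.0, 49.6, 51.5, 53.4.
n = 19.
r = 1 + (80/100)·(19 − 1) = 1 + 14.4 = 15.4.
Rank 15 is 48.4 and rank 16 is 49.0.
Interpolate: 48.4 + 0.4·(49.0 − 48.4) = 48.4 + 0.4·0.6 = 48.64.

48.64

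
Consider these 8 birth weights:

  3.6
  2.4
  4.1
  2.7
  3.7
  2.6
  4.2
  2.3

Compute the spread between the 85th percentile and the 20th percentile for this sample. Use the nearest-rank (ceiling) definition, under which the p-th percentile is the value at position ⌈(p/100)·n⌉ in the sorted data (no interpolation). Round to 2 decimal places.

1.70

Sorted: 2.3, 2.4, 2.6, 2.7, 3.6, 3.7, 4.1, 4.2.
n = 8.
P20: rank ⌈20/100·8⌉ = 2 → 2.4.
P85: rank ⌈85/100·8⌉ = 7 → 4.1.
Difference: 4.1 − 2.4 = 1.7.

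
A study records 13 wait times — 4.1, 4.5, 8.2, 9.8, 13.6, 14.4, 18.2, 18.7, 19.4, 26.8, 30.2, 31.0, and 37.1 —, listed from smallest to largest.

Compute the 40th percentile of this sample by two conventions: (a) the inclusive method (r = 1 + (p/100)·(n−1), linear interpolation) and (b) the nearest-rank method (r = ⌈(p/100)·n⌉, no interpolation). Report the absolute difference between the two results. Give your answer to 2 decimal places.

n = 13.
(a) r = 5.8; between ranks 5 (13.6) and 6 (14.4): 14.24.
(b) the nearest-rank method: rank 6 → 14.4.
|14.24 − 14.4| = 0.16.

0.16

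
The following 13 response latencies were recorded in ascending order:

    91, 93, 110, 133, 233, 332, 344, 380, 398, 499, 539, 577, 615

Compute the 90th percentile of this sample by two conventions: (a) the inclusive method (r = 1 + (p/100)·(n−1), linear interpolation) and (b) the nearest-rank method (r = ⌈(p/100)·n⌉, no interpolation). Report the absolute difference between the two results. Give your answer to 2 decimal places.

n = 13.
(a) r = 11.8; between ranks 11 (539) and 12 (577): 569.4.
(b) the nearest-rank method: rank 12 → 577.
|569.4 − 577| = 7.6.

7.60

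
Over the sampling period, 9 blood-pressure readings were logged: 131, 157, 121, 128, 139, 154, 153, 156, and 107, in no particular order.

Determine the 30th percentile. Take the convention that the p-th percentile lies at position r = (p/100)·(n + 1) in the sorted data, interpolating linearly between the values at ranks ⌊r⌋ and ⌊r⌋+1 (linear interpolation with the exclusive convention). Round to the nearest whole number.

Sorted: 107, 121, 128, 131, 139, 153, 154, 156, 157.
n = 9.
r = (30/100)·(9 + 1) = 3.
r is an integer, so P30 is the value at rank 3: 128.

128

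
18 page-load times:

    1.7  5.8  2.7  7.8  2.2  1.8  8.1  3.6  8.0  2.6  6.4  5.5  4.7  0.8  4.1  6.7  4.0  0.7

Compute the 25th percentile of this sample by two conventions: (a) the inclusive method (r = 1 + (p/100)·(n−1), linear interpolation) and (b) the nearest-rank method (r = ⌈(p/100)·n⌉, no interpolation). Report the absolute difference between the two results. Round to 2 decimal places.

0.10

Sorted: 0.7, 0.8, 1.7, 1.8, 2.2, 2.6, 2.7, 3.6, 4.0, 4.1, 4.7, 5.5, 5.8, 6.4, 6.7, 7.8, 8.0, 8.1.
n = 18.
(a) r = 5.25; between ranks 5 (2.2) and 6 (2.6): 2.3.
(b) the nearest-rank method: rank 5 → 2.2.
|2.3 − 2.2| = 0.1.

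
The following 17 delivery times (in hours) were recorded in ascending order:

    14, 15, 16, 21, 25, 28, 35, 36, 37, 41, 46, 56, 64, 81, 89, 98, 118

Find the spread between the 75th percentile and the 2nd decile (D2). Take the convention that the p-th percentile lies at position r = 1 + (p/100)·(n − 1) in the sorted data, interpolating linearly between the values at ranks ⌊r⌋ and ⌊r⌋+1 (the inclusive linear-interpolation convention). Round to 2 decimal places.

42.20

n = 17.
P20: r = 4.2; ranks 4–5 are 21, 25; interpolating gives 21.8.
P75: r = 13 (integer) → 64.
Difference: 64 − 21.8 = 42.2.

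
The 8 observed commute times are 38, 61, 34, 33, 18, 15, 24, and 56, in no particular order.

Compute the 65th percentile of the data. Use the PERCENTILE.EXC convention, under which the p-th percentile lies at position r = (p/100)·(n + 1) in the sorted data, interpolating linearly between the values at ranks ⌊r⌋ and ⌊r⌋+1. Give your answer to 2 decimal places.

37.40

Sorted: 15, 18, 24, 33, 34, 38, 56, 61.
n = 8.
r = (65/100)·(8 + 1) = 5.85.
Rank 5 is 34 and rank 6 is 38.
Interpolate: 34 + 0.85·(38 − 34) = 34 + 0.85·4 = 37.4.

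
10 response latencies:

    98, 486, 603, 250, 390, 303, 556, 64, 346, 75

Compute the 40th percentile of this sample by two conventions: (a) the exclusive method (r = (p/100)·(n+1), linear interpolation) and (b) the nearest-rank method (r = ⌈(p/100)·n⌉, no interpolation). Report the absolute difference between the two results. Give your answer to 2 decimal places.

21.20

Sorted: 64, 75, 98, 250, 303, 346, 390, 486, 556, 603.
n = 10.
(a) r = 4.4; between ranks 4 (250) and 5 (303): 271.2.
(b) the nearest-rank method: rank 4 → 250.
|271.2 − 250| = 21.2.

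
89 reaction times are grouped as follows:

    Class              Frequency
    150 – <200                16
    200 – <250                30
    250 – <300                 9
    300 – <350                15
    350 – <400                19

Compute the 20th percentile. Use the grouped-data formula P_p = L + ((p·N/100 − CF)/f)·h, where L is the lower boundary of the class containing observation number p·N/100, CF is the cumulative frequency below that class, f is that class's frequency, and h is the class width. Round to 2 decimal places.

N = 89; target position k = 20/100 · 89 = 17.8.
Cumulative frequencies: 16, 46, 55, 70, 89.
Observation 17.8 falls in the class 200 – <250.
L = 200, CF = 16, f = 30, h = 50.
P20 = 200 + ((17.8 − 16)/30)·50 = 200 + 3 = 203.

203.00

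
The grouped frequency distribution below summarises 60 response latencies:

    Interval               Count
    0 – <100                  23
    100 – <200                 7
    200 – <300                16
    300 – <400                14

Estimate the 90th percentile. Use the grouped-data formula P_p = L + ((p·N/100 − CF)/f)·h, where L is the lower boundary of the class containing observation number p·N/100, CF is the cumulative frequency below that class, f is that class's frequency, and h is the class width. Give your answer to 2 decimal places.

357.14

N = 60; target position k = 90/100 · 60 = 54.
Cumulative frequencies: 23, 30, 46, 60.
Observation 54 falls in the class 300 – <400.
L = 300, CF = 46, f = 14, h = 100.
P90 = 300 + ((54 − 46)/14)·100 = 300 + 57.1429 = 357.143.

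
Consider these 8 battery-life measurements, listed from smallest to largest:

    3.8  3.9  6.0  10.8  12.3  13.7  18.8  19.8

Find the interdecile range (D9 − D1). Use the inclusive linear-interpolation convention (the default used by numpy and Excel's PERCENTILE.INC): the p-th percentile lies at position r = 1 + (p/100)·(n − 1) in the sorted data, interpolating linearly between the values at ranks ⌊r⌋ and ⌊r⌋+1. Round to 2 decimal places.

15.23

n = 8.
P10: r = 1.7; ranks 1–2 are 3.8, 3.9; interpolating gives 3.87.
P90: r = 7.3; ranks 7–8 are 18.8, 19.8; interpolating gives 19.1.
Difference: 19.1 − 3.87 = 15.23.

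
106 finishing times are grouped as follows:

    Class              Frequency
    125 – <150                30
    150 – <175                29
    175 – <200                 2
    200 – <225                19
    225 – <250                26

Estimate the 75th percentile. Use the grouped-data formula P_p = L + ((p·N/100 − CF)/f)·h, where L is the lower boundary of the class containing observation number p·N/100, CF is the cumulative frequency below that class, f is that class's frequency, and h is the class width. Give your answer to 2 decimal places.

N = 106; target position k = 75/100 · 106 = 79.5.
Cumulative frequencies: 30, 59, 61, 80, 106.
Observation 79.5 falls in the class 200 – <225.
L = 200, CF = 61, f = 19, h = 25.
P75 = 200 + ((79.5 − 61)/19)·25 = 200 + 24.3421 = 224.342.

224.34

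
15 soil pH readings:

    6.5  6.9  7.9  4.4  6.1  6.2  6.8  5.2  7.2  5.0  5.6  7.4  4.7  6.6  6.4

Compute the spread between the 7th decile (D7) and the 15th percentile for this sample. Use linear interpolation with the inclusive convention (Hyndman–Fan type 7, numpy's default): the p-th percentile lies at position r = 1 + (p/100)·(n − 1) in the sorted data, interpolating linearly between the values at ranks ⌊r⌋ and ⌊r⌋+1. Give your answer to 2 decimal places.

1.74

Sorted: 4.4, 4.7, 5.0, 5.2, 5.6, 6.1, 6.2, 6.4, 6.5, 6.6, 6.8, 6.9, 7.2, 7.4, 7.9.
n = 15.
P15: r = 3.1; ranks 3–4 are 5.0, 5.2; interpolating gives 5.02.
P70: r = 10.8; ranks 10–11 are 6.6, 6.8; interpolating gives 6.76.
Difference: 6.76 − 5.02 = 1.74.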